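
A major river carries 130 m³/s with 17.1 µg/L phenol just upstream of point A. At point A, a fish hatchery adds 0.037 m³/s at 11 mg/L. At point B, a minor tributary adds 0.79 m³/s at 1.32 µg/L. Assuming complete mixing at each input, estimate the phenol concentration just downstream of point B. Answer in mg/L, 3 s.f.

0.0201 mg/L

17.1 µg/L = 0.0171 mg/L.
After input A: C = (130·0.0171 + 0.037·11) / 130 = 0.02023 mg/L.
1.32 µg/L = 0.00132 mg/L.
After input B: C = (130·0.02023 + 0.79·0.00132) / 130.8 = 0.02011 mg/L.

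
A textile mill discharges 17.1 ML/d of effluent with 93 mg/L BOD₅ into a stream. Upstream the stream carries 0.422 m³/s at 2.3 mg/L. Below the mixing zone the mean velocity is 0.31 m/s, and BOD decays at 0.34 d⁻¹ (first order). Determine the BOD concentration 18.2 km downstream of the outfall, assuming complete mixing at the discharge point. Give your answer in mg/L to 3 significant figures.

17.1 ML/d = 0.1979 m³/s.
After complete mixing, C₀ = (0.1979·93 + 0.422·2.3) / 0.6199 = 31.26 mg/L.
Travel time t = 1.82e+04 m / 0.31 m/s = 5.871e+04 s = 0.6795 d.
C = 31.26·exp(−0.34·0.6795) = 31.26·0.7937 = 24.81 mg/L.

24.8 mg/L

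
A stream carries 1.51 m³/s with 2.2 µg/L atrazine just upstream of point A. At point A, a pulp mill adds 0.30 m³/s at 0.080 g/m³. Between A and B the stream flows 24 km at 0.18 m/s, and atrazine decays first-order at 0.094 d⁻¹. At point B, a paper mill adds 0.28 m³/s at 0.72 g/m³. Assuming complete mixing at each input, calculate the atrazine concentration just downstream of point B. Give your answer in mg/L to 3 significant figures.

0.108 mg/L

2.2 µg/L = 0.0022 mg/L.
After input A: C = (1.51·0.0022 + 0.3·0.08) / 1.81 = 0.0151 mg/L.
Over the 24 km reach to input B (t = 1.333e+05 s = 1.543 d), decay gives C = 0.0151·exp(−0.094·1.543) = 0.01306 mg/L.
After input B: C = (1.81·0.01306 + 0.28·0.72) / 2.09 = 0.1078 mg/L.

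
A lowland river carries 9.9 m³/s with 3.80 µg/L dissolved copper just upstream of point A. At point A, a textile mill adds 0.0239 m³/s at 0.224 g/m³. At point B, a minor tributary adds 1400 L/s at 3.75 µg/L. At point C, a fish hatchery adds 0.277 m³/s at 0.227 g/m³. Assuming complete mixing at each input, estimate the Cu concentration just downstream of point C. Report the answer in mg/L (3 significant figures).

0.00958 mg/L

3.80 µg/L = 0.0038 mg/L.
After input A: C = (9.9·0.0038 + 0.0239·0.224) / 9.924 = 0.00433 mg/L.
1400 L/s = 1.4 m³/s.
3.75 µg/L = 0.00375 mg/L.
After input B: C = (9.924·0.00433 + 1.4·0.00375) / 11.32 = 0.004259 mg/L.
After input C: C = (11.32·0.004259 + 0.277·0.227) / 11.6 = 0.009577 mg/L.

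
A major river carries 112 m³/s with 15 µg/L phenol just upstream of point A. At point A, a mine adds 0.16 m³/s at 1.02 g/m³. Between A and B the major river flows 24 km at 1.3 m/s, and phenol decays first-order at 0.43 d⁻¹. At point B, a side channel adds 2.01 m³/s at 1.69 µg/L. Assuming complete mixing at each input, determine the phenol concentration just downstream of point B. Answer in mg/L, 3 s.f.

0.0148 mg/L

15 µg/L = 0.015 mg/L.
After input A: C = (112·0.015 + 0.16·1.02) / 112.2 = 0.01643 mg/L.
Over the 24 km reach to input B (t = 1.846e+04 s = 0.2137 d), decay gives C = 0.01643·exp(−0.43·0.2137) = 0.01499 mg/L.
1.69 µg/L = 0.00169 mg/L.
After input B: C = (112.2·0.01499 + 2.01·0.00169) / 114.2 = 0.01476 mg/L.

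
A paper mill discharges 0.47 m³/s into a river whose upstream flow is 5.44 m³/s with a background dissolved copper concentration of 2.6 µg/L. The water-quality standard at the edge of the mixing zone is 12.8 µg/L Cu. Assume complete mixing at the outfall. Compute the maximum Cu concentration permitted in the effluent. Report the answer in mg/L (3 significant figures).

0.131 mg/L

2.6 µg/L = 0.0026 mg/L.
12.8 µg/L = 0.0128 mg/L.
Mass balance: 0.0128·5.91 = 0.47·Cₑ + 5.44·0.0026.
Cₑ = (0.07565 − 0.01414) / 0.47 = 0.1309 mg/L.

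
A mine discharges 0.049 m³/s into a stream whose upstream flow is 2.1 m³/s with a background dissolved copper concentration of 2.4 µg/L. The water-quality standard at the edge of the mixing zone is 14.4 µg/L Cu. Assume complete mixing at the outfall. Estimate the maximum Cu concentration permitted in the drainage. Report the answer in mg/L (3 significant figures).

0.529 mg/L

2.4 µg/L = 0.0024 mg/L.
14.4 µg/L = 0.0144 mg/L.
Mass balance: 0.0144·2.149 = 0.049·Cₑ + 2.1·0.0024.
Cₑ = (0.03095 − 0.00504) / 0.049 = 0.5287 mg/L.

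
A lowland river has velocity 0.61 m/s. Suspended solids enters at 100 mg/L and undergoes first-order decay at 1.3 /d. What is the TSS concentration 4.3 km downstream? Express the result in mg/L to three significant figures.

89.9 mg/L

Travel time t = 4.3 km / 0.61 m/s = 4300/0.61 = 7049 s = 0.08159 d.
First-order decay: C = 100·exp(−1.3·0.08159) = 100·0.8994 = 89.94 mg/L.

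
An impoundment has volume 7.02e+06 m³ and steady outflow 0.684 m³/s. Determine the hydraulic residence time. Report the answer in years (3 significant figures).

0.325 yr

Q = 0.684 m³/s × 3.156e+07 s/yr = 2.159e+07 m³/yr.
Hydraulic residence time τ = V/Q = 7.02e+06/2.159e+07 = 0.3252 yr.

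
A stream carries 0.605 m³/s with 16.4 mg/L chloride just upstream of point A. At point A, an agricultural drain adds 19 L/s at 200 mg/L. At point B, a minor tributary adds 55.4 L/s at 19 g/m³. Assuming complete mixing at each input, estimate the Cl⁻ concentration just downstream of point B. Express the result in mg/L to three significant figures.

19 L/s = 0.019 m³/s.
After input A: C = (0.605·16.4 + 0.019·200) / 0.624 = 21.99 mg/L.
55.4 L/s = 0.0554 m³/s.
After input B: C = (0.624·21.99 + 0.0554·19) / 0.6794 = 21.75 mg/L.

21.7 mg/L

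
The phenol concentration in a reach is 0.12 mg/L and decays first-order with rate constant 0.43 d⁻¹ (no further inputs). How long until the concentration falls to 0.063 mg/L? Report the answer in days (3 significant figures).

1.50 d

t = ln(C₀/C)/k = ln(0.12/0.063)/0.43 = 0.6444/0.43 = 1.499 d.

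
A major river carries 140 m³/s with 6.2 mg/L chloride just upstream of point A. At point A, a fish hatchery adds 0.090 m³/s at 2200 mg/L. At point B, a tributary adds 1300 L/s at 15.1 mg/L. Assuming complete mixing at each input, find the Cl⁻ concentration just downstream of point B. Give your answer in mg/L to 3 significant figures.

After input A: C = (140·6.2 + 0.09·2200) / 140.1 = 7.609 mg/L.
1300 L/s = 1.3 m³/s.
After input B: C = (140.1·7.609 + 1.3·15.1) / 141.4 = 7.678 mg/L.

7.68 mg/L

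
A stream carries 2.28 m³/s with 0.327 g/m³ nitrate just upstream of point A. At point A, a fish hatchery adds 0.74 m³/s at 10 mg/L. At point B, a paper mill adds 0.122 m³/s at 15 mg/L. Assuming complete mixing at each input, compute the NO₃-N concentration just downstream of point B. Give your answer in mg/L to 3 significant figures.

After input A: C = (2.28·0.327 + 0.74·10) / 3.02 = 2.697 mg/L.
After input B: C = (3.02·2.697 + 0.122·15) / 3.142 = 3.175 mg/L.

3.17 mg/L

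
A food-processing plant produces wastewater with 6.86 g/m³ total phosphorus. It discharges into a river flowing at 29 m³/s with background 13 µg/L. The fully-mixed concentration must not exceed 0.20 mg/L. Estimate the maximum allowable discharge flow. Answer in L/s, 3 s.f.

814 L/s

13 µg/L = 0.013 mg/L.
Mass balance at complete mixing: C_std·(Q_w + Q_r) = Q_w·C_e + Q_r·C_b.
Rearranging, Q_w = Q_r·(C_std − C_b)/(C_e − C_std) = 29·(0.2 − 0.013) / (6.86 − 0.2) = 0.8143 m³/s.
= 814.3 L/s.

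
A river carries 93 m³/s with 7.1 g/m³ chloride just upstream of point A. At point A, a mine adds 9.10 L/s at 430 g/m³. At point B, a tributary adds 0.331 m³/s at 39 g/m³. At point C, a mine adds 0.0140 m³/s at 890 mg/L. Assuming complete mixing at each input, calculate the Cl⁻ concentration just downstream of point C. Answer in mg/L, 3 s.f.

7.39 mg/L

9.10 L/s = 0.0091 m³/s.
After input A: C = (93·7.1 + 0.0091·430) / 93.01 = 7.141 mg/L.
After input B: C = (93.01·7.141 + 0.331·39) / 93.34 = 7.254 mg/L.
After input C: C = (93.34·7.254 + 0.014·890) / 93.35 = 7.387 mg/L.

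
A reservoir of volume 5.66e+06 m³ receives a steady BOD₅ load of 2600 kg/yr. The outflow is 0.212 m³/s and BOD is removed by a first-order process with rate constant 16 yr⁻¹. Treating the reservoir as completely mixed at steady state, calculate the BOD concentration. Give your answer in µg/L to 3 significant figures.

26.7 µg/L

Outflow Q = 0.212 m³/s × 3.156e+07 s/yr = 6.69e+06 m³/yr.
Steady-state CSTR mass balance: W = Q·C + k·V·C, so C = W/(Q + kV).
Q + kV = 6.69e+06 + 16·5.66e+06 = 9.725e+07 m³/yr.
C = 2600/9.725e+07 = 2.674e-05 kg/m³ = 0.02674 mg/L = 26.74 µg/L.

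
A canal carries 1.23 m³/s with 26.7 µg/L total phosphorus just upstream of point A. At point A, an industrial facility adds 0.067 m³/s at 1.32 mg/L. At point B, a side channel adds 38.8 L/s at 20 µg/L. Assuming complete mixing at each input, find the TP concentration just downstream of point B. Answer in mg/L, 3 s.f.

0.0914 mg/L

26.7 µg/L = 0.0267 mg/L.
After input A: C = (1.23·0.0267 + 0.067·1.32) / 1.297 = 0.09351 mg/L.
38.8 L/s = 0.0388 m³/s.
20 µg/L = 0.02 mg/L.
After input B: C = (1.297·0.09351 + 0.0388·0.02) / 1.336 = 0.09137 mg/L.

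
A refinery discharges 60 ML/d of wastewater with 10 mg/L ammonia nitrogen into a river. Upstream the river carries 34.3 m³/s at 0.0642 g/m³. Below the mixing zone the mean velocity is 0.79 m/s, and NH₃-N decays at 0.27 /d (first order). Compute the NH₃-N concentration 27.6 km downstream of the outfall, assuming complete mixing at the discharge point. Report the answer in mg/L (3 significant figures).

60 ML/d = 0.6944 m³/s.
After complete mixing, C₀ = (0.6944·10 + 34.3·0.0642) / 34.99 = 0.2614 mg/L.
Travel time t = 2.76e+04 m / 0.79 m/s = 3.494e+04 s = 0.4044 d.
C = 0.2614·exp(−0.27·0.4044) = 0.2614·0.8966 = 0.2343 mg/L.

0.234 mg/L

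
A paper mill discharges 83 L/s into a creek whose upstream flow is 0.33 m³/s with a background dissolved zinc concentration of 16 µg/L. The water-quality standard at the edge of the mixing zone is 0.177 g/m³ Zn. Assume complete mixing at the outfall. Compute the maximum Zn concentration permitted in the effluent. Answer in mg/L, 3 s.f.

83 L/s = 0.083 m³/s.
16 µg/L = 0.016 mg/L.
Mass balance: 0.177·0.413 = 0.083·Cₑ + 0.33·0.016.
Cₑ = (0.0731 − 0.00528) / 0.083 = 0.8171 mg/L.

0.817 mg/L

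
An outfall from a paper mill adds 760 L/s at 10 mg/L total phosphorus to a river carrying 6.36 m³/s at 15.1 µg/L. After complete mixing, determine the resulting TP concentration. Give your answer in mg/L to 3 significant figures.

760 L/s = 0.76 m³/s.
15.1 µg/L = 0.0151 mg/L.
Flow-weighted mixing gives C = (0.76·10 + 6.36·0.0151) / (0.76 + 6.36) = 7.696/7.12 = 1.081 mg/L.

1.08 mg/L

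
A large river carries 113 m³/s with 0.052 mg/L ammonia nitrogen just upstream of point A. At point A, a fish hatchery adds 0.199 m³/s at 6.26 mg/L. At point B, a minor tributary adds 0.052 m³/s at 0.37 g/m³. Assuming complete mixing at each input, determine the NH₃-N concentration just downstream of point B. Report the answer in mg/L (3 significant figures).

After input A: C = (113·0.052 + 0.199·6.26) / 113.2 = 0.06291 mg/L.
After input B: C = (113.2·0.06291 + 0.052·0.37) / 113.3 = 0.06305 mg/L.

0.0631 mg/L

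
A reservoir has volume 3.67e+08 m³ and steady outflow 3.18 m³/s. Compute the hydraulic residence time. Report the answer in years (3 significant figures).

3.66 yr

Q = 3.18 m³/s × 3.156e+07 s/yr = 1.004e+08 m³/yr.
Hydraulic residence time τ = V/Q = 3.67e+08/1.004e+08 = 3.657 yr.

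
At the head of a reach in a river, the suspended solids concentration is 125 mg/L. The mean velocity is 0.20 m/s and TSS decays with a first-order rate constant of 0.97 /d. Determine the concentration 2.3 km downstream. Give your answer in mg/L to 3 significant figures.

Travel time t = 2.3 km / 0.20 m/s = 2300/0.20 = 1.15e+04 s = 0.1331 d.
First-order decay: C = 125·exp(−0.97·0.1331) = 125·0.8789 = 109.9 mg/L.

110 mg/L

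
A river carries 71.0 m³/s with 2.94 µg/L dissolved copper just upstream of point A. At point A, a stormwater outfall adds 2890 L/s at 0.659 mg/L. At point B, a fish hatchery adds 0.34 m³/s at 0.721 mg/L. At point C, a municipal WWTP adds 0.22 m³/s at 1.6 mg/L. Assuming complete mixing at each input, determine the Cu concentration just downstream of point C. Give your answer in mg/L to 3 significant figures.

0.0364 mg/L

2.94 µg/L = 0.00294 mg/L.
2890 L/s = 2.89 m³/s.
After input A: C = (71·0.00294 + 2.89·0.659) / 73.89 = 0.0286 mg/L.
After input B: C = (73.89·0.0286 + 0.34·0.721) / 74.23 = 0.03177 mg/L.
After input C: C = (74.23·0.03177 + 0.22·1.6) / 74.45 = 0.03641 mg/L.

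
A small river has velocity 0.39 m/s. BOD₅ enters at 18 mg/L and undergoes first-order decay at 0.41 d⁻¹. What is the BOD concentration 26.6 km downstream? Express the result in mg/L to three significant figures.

Travel time t = 26.6 km / 0.39 m/s = 2.66e+04/0.39 = 6.821e+04 s = 0.7894 d.
First-order decay: C = 18·exp(−0.41·0.7894) = 18·0.7235 = 13.02 mg/L.

13.0 mg/L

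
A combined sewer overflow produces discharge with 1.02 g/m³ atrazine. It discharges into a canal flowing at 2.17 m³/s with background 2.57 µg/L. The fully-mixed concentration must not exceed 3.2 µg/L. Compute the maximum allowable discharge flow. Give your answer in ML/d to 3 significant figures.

0.116 ML/d

2.57 µg/L = 0.00257 mg/L.
3.2 µg/L = 0.0032 mg/L.
Mass balance at complete mixing: C_std·(Q_w + Q_r) = Q_w·C_e + Q_r·C_b.
Rearranging, Q_w = Q_r·(C_std − C_b)/(C_e − C_std) = 2.17·(0.0032 − 0.00257) / (1.02 − 0.0032) = 0.001345 m³/s.
= 0.1162 ML/d.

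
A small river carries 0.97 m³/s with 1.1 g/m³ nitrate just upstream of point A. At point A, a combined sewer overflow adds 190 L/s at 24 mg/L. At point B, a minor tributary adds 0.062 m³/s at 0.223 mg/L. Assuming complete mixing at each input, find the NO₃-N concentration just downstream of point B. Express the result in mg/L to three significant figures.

190 L/s = 0.19 m³/s.
After input A: C = (0.97·1.1 + 0.19·24) / 1.16 = 4.851 mg/L.
After input B: C = (1.16·4.851 + 0.062·0.223) / 1.222 = 4.616 mg/L.

4.62 mg/L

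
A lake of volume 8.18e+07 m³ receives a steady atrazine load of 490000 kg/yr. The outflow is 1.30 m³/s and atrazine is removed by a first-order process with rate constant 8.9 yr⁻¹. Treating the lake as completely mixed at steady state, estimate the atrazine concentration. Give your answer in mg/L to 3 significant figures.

Outflow Q = 1.30 m³/s × 3.156e+07 s/yr = 4.102e+07 m³/yr.
Steady-state CSTR mass balance: W = Q·C + k·V·C, so C = W/(Q + kV).
Q + kV = 4.102e+07 + 8.9·8.18e+07 = 7.69e+08 m³/yr.
C = 490000/7.69e+08 = 0.0006372 kg/m³ = 0.6372 mg/L.

0.637 mg/L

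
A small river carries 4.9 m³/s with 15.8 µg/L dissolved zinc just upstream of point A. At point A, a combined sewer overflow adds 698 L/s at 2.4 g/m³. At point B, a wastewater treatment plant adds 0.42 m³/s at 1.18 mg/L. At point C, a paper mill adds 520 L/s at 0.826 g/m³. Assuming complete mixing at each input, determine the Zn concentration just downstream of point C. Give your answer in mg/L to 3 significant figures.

0.410 mg/L

15.8 µg/L = 0.0158 mg/L.
698 L/s = 0.698 m³/s.
After input A: C = (4.9·0.0158 + 0.698·2.4) / 5.598 = 0.3131 mg/L.
After input B: C = (5.598·0.3131 + 0.42·1.18) / 6.018 = 0.3736 mg/L.
520 L/s = 0.52 m³/s.
After input C: C = (6.018·0.3736 + 0.52·0.826) / 6.538 = 0.4096 mg/L.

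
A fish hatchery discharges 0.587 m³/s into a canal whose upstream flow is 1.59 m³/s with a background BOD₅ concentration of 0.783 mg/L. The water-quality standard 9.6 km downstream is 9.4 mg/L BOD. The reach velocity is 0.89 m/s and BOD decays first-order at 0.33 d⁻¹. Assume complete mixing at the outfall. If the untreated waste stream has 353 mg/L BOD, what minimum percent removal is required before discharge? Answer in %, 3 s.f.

Travel time to the compliance point: t = 9600/0.89 = 1.079e+04 s = 0.1248 d; decay factor exp(−0.33·0.1248) = 0.9596.
So the concentration just after mixing may be at most 9.4/0.9596 = 9.795 mg/L.
Mass balance: 9.795·2.177 = 0.587·Cₑ + 1.59·0.783.
Cₑ = (21.32 − 1.245) / 0.587 = 34.21 mg/L.
Required removal = 1 − 34.21/353 = 90.31 %.

90.3 %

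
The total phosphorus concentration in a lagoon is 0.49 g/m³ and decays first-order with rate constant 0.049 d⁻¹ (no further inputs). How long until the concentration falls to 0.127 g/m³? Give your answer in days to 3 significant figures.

t = ln(C₀/C)/k = ln(0.49/0.127)/0.049 = 1.35/0.049 = 27.56 d.

27.6 d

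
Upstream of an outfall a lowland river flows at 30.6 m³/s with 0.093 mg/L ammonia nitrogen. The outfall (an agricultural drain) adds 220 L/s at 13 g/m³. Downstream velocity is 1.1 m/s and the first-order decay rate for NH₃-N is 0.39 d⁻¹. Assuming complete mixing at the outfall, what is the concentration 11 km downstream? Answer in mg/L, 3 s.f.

220 L/s = 0.22 m³/s.
After complete mixing, C₀ = (0.22·13 + 30.6·0.093) / 30.82 = 0.1851 mg/L.
Travel time t = 1.1e+04 m / 1.1 m/s = 1e+04 s = 0.1157 d.
C = 0.1851·exp(−0.39·0.1157) = 0.1851·0.9559 = 0.177 mg/L.

0.177 mg/L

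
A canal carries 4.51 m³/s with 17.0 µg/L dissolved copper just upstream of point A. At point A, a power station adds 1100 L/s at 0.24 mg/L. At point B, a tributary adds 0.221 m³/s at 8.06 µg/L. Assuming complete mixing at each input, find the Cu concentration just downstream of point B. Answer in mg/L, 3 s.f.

17.0 µg/L = 0.017 mg/L.
1100 L/s = 1.1 m³/s.
After input A: C = (4.51·0.017 + 1.1·0.24) / 5.61 = 0.06073 mg/L.
8.06 µg/L = 0.00806 mg/L.
After input B: C = (5.61·0.06073 + 0.221·0.00806) / 5.831 = 0.05873 mg/L.

0.0587 mg/L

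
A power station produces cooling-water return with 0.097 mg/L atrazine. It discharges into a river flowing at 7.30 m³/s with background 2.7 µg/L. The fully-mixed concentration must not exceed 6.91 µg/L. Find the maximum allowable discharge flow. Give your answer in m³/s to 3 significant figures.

2.7 µg/L = 0.0027 mg/L.
6.91 µg/L = 0.00691 mg/L.
Mass balance at complete mixing: C_std·(Q_w + Q_r) = Q_w·C_e + Q_r·C_b.
Rearranging, Q_w = Q_r·(C_std − C_b)/(C_e − C_std) = 7.30·(0.00691 − 0.0027) / (0.097 − 0.00691) = 0.3411 m³/s.

0.341 m³/s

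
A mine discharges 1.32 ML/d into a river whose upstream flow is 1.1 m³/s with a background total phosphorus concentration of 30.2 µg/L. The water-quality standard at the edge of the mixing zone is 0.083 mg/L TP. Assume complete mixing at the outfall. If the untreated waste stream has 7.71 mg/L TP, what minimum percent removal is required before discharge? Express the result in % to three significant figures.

49.6 %

1.32 ML/d = 0.01528 m³/s.
30.2 µg/L = 0.0302 mg/L.
Mass balance: 0.083·1.115 = 0.01528·Cₑ + 1.1·0.0302.
Cₑ = (0.09257 − 0.03322) / 0.01528 = 3.885 mg/L.
Required removal = 1 − 3.885/7.71 = 49.62 %.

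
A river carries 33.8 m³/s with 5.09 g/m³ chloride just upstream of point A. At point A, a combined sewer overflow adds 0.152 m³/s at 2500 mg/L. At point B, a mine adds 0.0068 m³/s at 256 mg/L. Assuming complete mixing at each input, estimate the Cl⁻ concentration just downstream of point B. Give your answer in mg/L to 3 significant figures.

After input A: C = (33.8·5.09 + 0.152·2500) / 33.95 = 16.26 mg/L.
After input B: C = (33.95·16.26 + 0.0068·256) / 33.96 = 16.31 mg/L.

16.3 mg/L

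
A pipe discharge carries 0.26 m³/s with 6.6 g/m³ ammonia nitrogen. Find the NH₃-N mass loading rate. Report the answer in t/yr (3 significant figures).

54.2 t/yr

Mass flux = Q·C = 0.26 m³/s × 6.6 g/m³ = 1.716 g/s.
= 1.716 g/s × 31.56 = 54.15 t/yr.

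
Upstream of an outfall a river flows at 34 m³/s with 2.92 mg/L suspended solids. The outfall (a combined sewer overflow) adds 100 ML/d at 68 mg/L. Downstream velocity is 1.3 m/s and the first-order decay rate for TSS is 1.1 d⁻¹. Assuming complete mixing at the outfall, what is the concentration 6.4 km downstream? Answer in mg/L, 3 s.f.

4.75 mg/L

100 ML/d = 1.157 m³/s.
After complete mixing, C₀ = (1.157·68 + 34·2.92) / 35.16 = 5.062 mg/L.
Travel time t = 6400 m / 1.3 m/s = 4923 s = 0.05698 d.
C = 5.062·exp(−1.1·0.05698) = 5.062·0.9392 = 4.755 mg/L.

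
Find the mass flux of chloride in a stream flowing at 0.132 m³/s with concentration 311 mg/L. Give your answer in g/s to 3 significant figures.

41.1 g/s

Mass flux = Q·C = 0.132 m³/s × 311 g/m³ = 41.05 g/s.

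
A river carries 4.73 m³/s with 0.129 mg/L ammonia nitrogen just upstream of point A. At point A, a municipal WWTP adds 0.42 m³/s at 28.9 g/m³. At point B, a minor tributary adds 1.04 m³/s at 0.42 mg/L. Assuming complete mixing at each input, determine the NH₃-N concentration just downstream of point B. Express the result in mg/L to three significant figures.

After input A: C = (4.73·0.129 + 0.42·28.9) / 5.15 = 2.475 mg/L.
After input B: C = (5.15·2.475 + 1.04·0.42) / 6.19 = 2.13 mg/L.

2.13 mg/L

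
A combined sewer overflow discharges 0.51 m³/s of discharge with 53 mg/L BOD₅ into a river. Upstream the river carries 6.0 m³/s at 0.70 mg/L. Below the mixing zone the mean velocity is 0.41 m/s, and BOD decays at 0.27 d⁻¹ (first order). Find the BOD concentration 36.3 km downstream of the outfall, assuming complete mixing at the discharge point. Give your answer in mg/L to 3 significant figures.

3.64 mg/L

After complete mixing, C₀ = (0.51·53 + 6·0.7) / 6.51 = 4.797 mg/L.
Travel time t = 3.63e+04 m / 0.41 m/s = 8.854e+04 s = 1.025 d.
C = 4.797·exp(−0.27·1.025) = 4.797·0.7583 = 3.638 mg/L.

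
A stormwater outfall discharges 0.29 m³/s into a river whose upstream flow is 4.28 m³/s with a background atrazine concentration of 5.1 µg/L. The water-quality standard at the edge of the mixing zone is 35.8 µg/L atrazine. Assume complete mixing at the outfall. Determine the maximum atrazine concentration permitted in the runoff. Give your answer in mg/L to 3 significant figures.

5.1 µg/L = 0.0051 mg/L.
35.8 µg/L = 0.0358 mg/L.
Mass balance: 0.0358·4.57 = 0.29·Cₑ + 4.28·0.0051.
Cₑ = (0.1636 − 0.02183) / 0.29 = 0.4889 mg/L.

0.489 mg/L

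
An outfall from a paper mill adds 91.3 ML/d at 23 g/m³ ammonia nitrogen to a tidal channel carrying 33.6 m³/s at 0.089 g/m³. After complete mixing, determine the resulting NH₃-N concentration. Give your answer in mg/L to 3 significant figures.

91.3 ML/d = 1.057 m³/s.
Conservation of mass across the mixing zone: C = (1.057·23 + 33.6·0.089) / (1.057 + 33.6) = 27.29/34.66 = 0.7876 mg/L.

0.788 mg/L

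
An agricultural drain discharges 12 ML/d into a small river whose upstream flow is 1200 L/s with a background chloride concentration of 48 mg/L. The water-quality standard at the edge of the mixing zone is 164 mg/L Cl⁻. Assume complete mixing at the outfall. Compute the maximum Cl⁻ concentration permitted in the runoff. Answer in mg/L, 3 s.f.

12 ML/d = 0.1389 m³/s.
1200 L/s = 1.2 m³/s.
Mass balance: 164·1.339 = 0.1389·Cₑ + 1.2·48.
Cₑ = (219.6 − 57.6) / 0.1389 = 1166 mg/L.

1170 mg/L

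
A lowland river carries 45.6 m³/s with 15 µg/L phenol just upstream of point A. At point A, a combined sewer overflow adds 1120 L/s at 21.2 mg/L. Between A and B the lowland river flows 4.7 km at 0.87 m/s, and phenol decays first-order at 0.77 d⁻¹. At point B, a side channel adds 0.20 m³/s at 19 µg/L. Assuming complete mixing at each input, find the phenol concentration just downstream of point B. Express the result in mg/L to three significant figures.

15 µg/L = 0.015 mg/L.
1120 L/s = 1.12 m³/s.
After input A: C = (45.6·0.015 + 1.12·21.2) / 46.72 = 0.5229 mg/L.
Over the 4.7 km reach to input B (t = 5402 s = 0.06253 d), decay gives C = 0.5229·exp(−0.77·0.06253) = 0.4983 mg/L.
19 µg/L = 0.019 mg/L.
After input B: C = (46.72·0.4983 + 0.2·0.019) / 46.92 = 0.4962 mg/L.

0.496 mg/L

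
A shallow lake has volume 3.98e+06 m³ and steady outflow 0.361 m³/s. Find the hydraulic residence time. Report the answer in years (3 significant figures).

Q = 0.361 m³/s × 3.156e+07 s/yr = 1.139e+07 m³/yr.
Hydraulic residence time τ = V/Q = 3.98e+06/1.139e+07 = 0.3494 yr.

0.349 yr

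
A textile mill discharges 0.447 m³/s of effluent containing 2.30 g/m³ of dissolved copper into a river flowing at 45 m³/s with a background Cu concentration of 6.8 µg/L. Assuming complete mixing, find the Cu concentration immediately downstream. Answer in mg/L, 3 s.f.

6.8 µg/L = 0.0068 mg/L.
Conservation of mass across the mixing zone: C = (0.447·2.3 + 45·0.0068) / (0.447 + 45) = 1.334/45.45 = 0.02936 mg/L.

0.0294 mg/L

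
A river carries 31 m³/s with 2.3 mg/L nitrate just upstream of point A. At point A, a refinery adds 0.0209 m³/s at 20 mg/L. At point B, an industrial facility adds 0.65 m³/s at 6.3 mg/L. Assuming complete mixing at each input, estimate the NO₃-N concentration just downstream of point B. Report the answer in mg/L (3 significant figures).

After input A: C = (31·2.3 + 0.0209·20) / 31.02 = 2.312 mg/L.
After input B: C = (31.02·2.312 + 0.65·6.3) / 31.67 = 2.394 mg/L.

2.39 mg/L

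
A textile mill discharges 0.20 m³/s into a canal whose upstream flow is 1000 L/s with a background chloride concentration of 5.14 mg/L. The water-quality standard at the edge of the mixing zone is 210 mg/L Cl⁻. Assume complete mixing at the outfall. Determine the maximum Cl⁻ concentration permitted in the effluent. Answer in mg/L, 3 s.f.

1000 L/s = 1 m³/s.
Mass balance: 210·1.2 = 0.2·Cₑ + 1·5.14.
Cₑ = (252 − 5.14) / 0.2 = 1234 mg/L.

1230 mg/L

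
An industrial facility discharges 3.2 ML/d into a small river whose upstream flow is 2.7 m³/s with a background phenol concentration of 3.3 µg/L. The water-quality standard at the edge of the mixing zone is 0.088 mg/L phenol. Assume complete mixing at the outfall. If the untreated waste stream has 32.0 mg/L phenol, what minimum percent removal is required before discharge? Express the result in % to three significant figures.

80.4 %

3.2 ML/d = 0.03704 m³/s.
3.3 µg/L = 0.0033 mg/L.
Mass balance: 0.088·2.737 = 0.03704·Cₑ + 2.7·0.0033.
Cₑ = (0.2409 − 0.00891) / 0.03704 = 6.263 mg/L.
Required removal = 1 − 6.263/32.0 = 80.43 %.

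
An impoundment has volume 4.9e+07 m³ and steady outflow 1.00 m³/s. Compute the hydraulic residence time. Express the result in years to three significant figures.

1.55 yr

Q = 1.00 m³/s × 3.156e+07 s/yr = 3.156e+07 m³/yr.
Hydraulic residence time τ = V/Q = 4.9e+07/3.156e+07 = 1.553 yr.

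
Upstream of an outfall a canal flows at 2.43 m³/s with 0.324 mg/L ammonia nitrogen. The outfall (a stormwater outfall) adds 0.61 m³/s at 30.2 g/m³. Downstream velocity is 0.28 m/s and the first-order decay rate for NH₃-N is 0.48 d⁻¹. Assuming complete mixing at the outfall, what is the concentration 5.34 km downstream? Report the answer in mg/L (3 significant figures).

After complete mixing, C₀ = (0.61·30.2 + 2.43·0.324) / 3.04 = 6.319 mg/L.
Travel time t = 5340 m / 0.28 m/s = 1.907e+04 s = 0.2207 d.
C = 6.319·exp(−0.48·0.2207) = 6.319·0.8995 = 5.684 mg/L.

5.68 mg/L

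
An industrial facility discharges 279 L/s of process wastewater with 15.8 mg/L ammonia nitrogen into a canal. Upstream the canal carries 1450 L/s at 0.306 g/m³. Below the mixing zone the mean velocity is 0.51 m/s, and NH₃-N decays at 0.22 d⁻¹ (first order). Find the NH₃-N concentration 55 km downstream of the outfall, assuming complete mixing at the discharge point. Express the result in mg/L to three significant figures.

2.13 mg/L

279 L/s = 0.279 m³/s.
1450 L/s = 1.45 m³/s.
After complete mixing, C₀ = (0.279·15.8 + 1.45·0.306) / 1.729 = 2.806 mg/L.
Travel time t = 5.5e+04 m / 0.51 m/s = 1.078e+05 s = 1.248 d.
C = 2.806·exp(−0.22·1.248) = 2.806·0.7599 = 2.132 mg/L.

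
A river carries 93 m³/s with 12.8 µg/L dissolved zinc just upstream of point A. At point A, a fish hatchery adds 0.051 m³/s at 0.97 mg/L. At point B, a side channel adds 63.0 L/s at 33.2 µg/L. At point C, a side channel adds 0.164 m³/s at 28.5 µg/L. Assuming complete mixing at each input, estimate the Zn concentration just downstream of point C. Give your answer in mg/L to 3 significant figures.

0.0134 mg/L

12.8 µg/L = 0.0128 mg/L.
After input A: C = (93·0.0128 + 0.051·0.97) / 93.05 = 0.01332 mg/L.
63.0 L/s = 0.063 m³/s.
33.2 µg/L = 0.0332 mg/L.
After input B: C = (93.05·0.01332 + 0.063·0.0332) / 93.11 = 0.01334 mg/L.
28.5 µg/L = 0.0285 mg/L.
After input C: C = (93.11·0.01334 + 0.164·0.0285) / 93.28 = 0.01336 mg/L.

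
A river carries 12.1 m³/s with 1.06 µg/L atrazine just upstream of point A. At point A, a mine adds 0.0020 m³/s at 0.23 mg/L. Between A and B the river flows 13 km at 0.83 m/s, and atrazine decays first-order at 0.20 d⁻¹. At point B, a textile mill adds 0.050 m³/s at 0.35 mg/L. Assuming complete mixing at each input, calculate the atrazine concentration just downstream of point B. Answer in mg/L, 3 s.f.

1.06 µg/L = 0.00106 mg/L.
After input A: C = (12.1·0.00106 + 0.002·0.23) / 12.1 = 0.001098 mg/L.
Over the 13 km reach to input B (t = 1.566e+04 s = 0.1813 d), decay gives C = 0.001098·exp(−0.20·0.1813) = 0.001059 mg/L.
After input B: C = (12.1·0.001059 + 0.05·0.35) / 12.15 = 0.002494 mg/L.

0.00249 mg/L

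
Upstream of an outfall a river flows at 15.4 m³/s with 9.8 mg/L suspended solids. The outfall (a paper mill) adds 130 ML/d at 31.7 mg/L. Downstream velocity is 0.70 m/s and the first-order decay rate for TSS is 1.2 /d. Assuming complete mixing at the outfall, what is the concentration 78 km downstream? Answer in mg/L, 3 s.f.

130 ML/d = 1.505 m³/s.
After complete mixing, C₀ = (1.505·31.7 + 15.4·9.8) / 16.9 = 11.75 mg/L.
Travel time t = 7.8e+04 m / 0.70 m/s = 1.114e+05 s = 1.29 d.
C = 11.75·exp(−1.2·1.29) = 11.75·0.2128 = 2.5 mg/L.

2.50 mg/L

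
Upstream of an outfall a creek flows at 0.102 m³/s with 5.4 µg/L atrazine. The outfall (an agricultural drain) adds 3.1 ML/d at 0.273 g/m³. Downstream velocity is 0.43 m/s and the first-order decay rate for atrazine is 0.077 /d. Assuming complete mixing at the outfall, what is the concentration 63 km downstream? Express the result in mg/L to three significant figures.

3.1 ML/d = 0.03588 m³/s.
5.4 µg/L = 0.0054 mg/L.
After complete mixing, C₀ = (0.03588·0.273 + 0.102·0.0054) / 0.1379 = 0.07504 mg/L.
Travel time t = 6.3e+04 m / 0.43 m/s = 1.465e+05 s = 1.696 d.
C = 0.07504·exp(−0.077·1.696) = 0.07504·0.8776 = 0.06585 mg/L.

0.0659 mg/L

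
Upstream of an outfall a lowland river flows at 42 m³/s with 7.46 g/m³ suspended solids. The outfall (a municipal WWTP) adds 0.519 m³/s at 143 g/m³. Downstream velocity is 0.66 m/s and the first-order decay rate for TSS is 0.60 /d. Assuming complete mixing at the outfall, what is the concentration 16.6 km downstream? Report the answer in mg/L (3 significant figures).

7.65 mg/L

After complete mixing, C₀ = (0.519·143 + 42·7.46) / 42.52 = 9.114 mg/L.
Travel time t = 1.66e+04 m / 0.66 m/s = 2.515e+04 s = 0.2911 d.
C = 9.114·exp(−0.60·0.2911) = 9.114·0.8397 = 7.654 mg/L.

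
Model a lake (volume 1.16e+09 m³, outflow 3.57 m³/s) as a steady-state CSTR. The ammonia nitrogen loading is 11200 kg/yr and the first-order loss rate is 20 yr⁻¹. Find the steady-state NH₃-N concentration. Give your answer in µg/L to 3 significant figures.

Outflow Q = 3.57 m³/s × 3.156e+07 s/yr = 1.127e+08 m³/yr.
Steady-state CSTR mass balance: W = Q·C + k·V·C, so C = W/(Q + kV).
Q + kV = 1.127e+08 + 20·1.16e+09 = 2.331e+10 m³/yr.
C = 11200/2.331e+10 = 4.804e-07 kg/m³ = 0.0004804 mg/L = 0.4804 µg/L.

0.480 µg/L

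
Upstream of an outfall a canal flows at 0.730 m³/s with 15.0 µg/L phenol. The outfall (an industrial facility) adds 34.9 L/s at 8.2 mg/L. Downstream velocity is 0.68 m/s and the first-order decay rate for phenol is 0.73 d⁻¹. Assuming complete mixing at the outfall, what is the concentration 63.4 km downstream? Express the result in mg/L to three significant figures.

34.9 L/s = 0.0349 m³/s.
15.0 µg/L = 0.015 mg/L.
After complete mixing, C₀ = (0.0349·8.2 + 0.73·0.015) / 0.7649 = 0.3885 mg/L.
Travel time t = 6.34e+04 m / 0.68 m/s = 9.324e+04 s = 1.079 d.
C = 0.3885·exp(−0.73·1.079) = 0.3885·0.4549 = 0.1767 mg/L.

0.177 mg/L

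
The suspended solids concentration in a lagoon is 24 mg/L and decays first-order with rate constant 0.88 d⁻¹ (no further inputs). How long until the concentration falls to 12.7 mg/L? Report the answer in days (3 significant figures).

0.723 d

t = ln(C₀/C)/k = ln(24/12.7)/0.88 = 0.6365/0.88 = 0.7232 d.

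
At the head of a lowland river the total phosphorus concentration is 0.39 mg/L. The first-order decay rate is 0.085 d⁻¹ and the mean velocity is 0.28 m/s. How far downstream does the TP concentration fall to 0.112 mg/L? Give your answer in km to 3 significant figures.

From C = C₀·e^(−kt), t = ln(C₀/C)/k = ln(0.39/0.112)/0.085 = 1.248/0.085 = 14.68 d.
Distance = v·t = 0.28 m/s × 1.268e+06 s = 3.551e+05 m = 355.1 km.

355 km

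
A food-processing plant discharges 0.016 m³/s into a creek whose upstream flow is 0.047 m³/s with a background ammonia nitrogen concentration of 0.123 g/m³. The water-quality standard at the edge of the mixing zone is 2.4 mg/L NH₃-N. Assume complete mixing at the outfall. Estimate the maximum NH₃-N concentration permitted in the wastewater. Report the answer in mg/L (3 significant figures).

9.09 mg/L

Mass balance: 2.4·0.063 = 0.016·Cₑ + 0.047·0.123.
Cₑ = (0.1512 − 0.005781) / 0.016 = 9.089 mg/L.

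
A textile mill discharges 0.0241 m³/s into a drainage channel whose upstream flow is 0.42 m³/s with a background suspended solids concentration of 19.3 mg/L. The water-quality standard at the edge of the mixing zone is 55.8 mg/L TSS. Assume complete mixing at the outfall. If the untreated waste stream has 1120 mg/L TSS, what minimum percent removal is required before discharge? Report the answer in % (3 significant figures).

Mass balance: 55.8·0.4441 = 0.0241·Cₑ + 0.42·19.3.
Cₑ = (24.78 − 8.106) / 0.0241 = 691.9 mg/L.
Required removal = 1 − 691.9/1120 = 38.22 %.

38.2 %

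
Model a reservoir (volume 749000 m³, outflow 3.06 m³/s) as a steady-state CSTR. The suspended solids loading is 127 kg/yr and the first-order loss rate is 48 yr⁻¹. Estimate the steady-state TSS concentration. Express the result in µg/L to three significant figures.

0.958 µg/L

Outflow Q = 3.06 m³/s × 3.156e+07 s/yr = 9.657e+07 m³/yr.
Steady-state CSTR mass balance: W = Q·C + k·V·C, so C = W/(Q + kV).
Q + kV = 9.657e+07 + 48·749000 = 1.325e+08 m³/yr.
C = 127/1.325e+08 = 9.584e-07 kg/m³ = 0.0009584 mg/L = 0.9584 µg/L.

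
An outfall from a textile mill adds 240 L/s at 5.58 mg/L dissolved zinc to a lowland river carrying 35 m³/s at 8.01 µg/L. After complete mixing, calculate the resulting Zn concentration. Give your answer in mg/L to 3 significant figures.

240 L/s = 0.24 m³/s.
8.01 µg/L = 0.00801 mg/L.
Flow-weighted mixing gives C = (0.24·5.58 + 35·0.00801) / (0.24 + 35) = 1.62/35.24 = 0.04596 mg/L.

0.0460 mg/L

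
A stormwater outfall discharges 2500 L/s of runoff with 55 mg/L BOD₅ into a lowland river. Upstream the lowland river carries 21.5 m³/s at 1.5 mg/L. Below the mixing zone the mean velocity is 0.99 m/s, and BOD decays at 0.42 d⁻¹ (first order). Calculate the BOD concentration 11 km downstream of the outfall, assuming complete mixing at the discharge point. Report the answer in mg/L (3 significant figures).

2500 L/s = 2.5 m³/s.
After complete mixing, C₀ = (2.5·55 + 21.5·1.5) / 24 = 7.073 mg/L.
Travel time t = 1.1e+04 m / 0.99 m/s = 1.111e+04 s = 0.1286 d.
C = 7.073·exp(−0.42·0.1286) = 7.073·0.9474 = 6.701 mg/L.

6.70 mg/L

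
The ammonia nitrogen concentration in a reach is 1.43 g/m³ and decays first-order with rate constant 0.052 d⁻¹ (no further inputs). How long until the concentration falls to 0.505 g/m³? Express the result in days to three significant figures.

20.0 d

t = ln(C₀/C)/k = ln(1.43/0.505)/0.052 = 1.041/0.052 = 20.02 d.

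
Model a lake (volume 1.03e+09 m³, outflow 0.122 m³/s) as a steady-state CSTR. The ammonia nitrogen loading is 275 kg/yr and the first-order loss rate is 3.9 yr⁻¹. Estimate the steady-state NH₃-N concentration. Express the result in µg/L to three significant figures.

0.0684 µg/L

Outflow Q = 0.122 m³/s × 3.156e+07 s/yr = 3.85e+06 m³/yr.
Steady-state CSTR mass balance: W = Q·C + k·V·C, so C = W/(Q + kV).
Q + kV = 3.85e+06 + 3.9·1.03e+09 = 4.021e+09 m³/yr.
C = 275/4.021e+09 = 6.839e-08 kg/m³ = 6.839e-05 mg/L = 0.06839 µg/L.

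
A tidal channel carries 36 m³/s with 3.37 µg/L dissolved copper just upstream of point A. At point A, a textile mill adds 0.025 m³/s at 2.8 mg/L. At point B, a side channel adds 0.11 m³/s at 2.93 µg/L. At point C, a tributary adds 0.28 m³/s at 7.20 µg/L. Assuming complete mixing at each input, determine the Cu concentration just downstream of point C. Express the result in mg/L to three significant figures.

0.00532 mg/L

3.37 µg/L = 0.00337 mg/L.
After input A: C = (36·0.00337 + 0.025·2.8) / 36.02 = 0.005311 mg/L.
2.93 µg/L = 0.00293 mg/L.
After input B: C = (36.02·0.005311 + 0.11·0.00293) / 36.13 = 0.005304 mg/L.
7.20 µg/L = 0.0072 mg/L.
After input C: C = (36.13·0.005304 + 0.28·0.0072) / 36.41 = 0.005318 mg/L.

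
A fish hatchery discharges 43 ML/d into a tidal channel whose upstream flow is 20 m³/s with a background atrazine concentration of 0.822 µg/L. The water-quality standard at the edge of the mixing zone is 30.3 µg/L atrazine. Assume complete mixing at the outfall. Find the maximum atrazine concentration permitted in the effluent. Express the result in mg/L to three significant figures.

1.21 mg/L

43 ML/d = 0.4977 m³/s.
0.822 µg/L = 0.000822 mg/L.
30.3 µg/L = 0.0303 mg/L.
Mass balance: 0.0303·20.5 = 0.4977·Cₑ + 20·0.000822.
Cₑ = (0.6211 − 0.01644) / 0.4977 = 1.215 mg/L.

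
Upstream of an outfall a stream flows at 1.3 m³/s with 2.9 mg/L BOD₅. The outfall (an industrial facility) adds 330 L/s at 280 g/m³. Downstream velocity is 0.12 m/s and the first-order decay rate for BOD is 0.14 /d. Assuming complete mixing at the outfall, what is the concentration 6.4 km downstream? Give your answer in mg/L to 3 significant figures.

54.1 mg/L

330 L/s = 0.33 m³/s.
After complete mixing, C₀ = (0.33·280 + 1.3·2.9) / 1.63 = 59 mg/L.
Travel time t = 6400 m / 0.12 m/s = 5.333e+04 s = 0.6173 d.
C = 59·exp(−0.14·0.6173) = 59·0.9172 = 54.12 mg/L.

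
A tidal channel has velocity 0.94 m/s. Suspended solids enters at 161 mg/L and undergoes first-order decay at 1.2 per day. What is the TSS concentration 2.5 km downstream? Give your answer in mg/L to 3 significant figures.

Travel time t = 2.5 km / 0.94 m/s = 2500/0.94 = 2660 s = 0.03078 d.
First-order decay: C = 161·exp(−1.2·0.03078) = 161·0.9637 = 155.2 mg/L.

155 mg/L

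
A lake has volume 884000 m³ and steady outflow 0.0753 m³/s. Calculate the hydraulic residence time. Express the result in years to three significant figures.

0.372 yr

Q = 0.0753 m³/s × 3.156e+07 s/yr = 2.376e+06 m³/yr.
Hydraulic residence time τ = V/Q = 884000/2.376e+06 = 0.372 yr.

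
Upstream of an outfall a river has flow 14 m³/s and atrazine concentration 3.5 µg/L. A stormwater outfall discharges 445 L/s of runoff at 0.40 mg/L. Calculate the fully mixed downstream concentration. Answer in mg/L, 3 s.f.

0.0157 mg/L

445 L/s = 0.445 m³/s.
3.5 µg/L = 0.0035 mg/L.
By mass balance at complete mixing, C = (0.445·0.4 + 14·0.0035) / (0.445 + 14) = 0.227/14.45 = 0.01571 mg/L.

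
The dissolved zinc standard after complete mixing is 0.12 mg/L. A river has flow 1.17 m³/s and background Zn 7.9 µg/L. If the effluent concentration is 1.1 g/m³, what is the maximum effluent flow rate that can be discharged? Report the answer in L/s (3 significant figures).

7.9 µg/L = 0.0079 mg/L.
Mass balance at complete mixing: C_std·(Q_w + Q_r) = Q_w·C_e + Q_r·C_b.
Rearranging, Q_w = Q_r·(C_std − C_b)/(C_e − C_std) = 1.17·(0.12 − 0.0079) / (1.1 − 0.12) = 0.1338 m³/s.
= 133.8 L/s.

134 L/s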